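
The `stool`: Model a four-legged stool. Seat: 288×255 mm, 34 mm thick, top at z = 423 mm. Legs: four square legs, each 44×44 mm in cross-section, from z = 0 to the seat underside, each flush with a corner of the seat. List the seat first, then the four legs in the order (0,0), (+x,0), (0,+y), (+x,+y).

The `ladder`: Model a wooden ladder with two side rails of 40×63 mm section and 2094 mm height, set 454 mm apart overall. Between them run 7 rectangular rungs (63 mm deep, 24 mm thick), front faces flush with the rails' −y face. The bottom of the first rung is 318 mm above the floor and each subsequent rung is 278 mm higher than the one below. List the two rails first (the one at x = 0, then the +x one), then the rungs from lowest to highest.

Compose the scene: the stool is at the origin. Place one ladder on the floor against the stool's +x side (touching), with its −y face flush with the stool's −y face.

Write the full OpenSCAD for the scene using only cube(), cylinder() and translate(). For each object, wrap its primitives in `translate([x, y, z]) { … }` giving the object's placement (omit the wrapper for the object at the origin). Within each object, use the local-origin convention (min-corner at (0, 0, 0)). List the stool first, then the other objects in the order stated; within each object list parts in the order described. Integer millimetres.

translate([0, 0, 389]) cube([288, 255, 34]);
cube([44, 44, 389]);
translate([244, 0, 0]) cube([44, 44, 389]);
translate([0, 211, 0]) cube([44, 44, 389]);
translate([244, 211, 0]) cube([44, 44, 389]);
translate([288, 0, 0]) {
  cube([40, 63, 2094]);
  translate([414, 0, 0]) cube([40, 63, 2094]);
  translate([40, 0, 318]) cube([374, 63, 24]);
  translate([40, 0, 596]) cube([374, 63, 24]);
  translate([40, 0, 874]) cube([374, 63, 24]);
  translate([40, 0, 1152]) cube([374, 63, 24]);
  translate([40, 0, 1430]) cube([374, 63, 24]);
  translate([40, 0, 1708]) cube([374, 63, 24]);
  translate([40, 0, 1986]) cube([374, 63, 24]);
}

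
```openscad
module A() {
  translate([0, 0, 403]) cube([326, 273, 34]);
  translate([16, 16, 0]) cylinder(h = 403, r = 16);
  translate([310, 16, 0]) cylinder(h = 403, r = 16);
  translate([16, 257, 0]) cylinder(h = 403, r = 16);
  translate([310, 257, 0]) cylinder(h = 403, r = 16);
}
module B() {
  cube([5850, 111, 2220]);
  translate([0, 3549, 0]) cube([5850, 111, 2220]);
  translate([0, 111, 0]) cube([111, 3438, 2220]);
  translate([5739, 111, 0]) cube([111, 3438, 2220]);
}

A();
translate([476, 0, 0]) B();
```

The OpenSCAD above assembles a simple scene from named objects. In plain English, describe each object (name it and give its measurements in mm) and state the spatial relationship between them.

A is a four-legged stool. The seat is 326×273 mm, 34 mm thick, top at z = 437 mm. It stands on four round legs, each 32 mm in diameter, from z = 0 to the seat underside, each leg's axis is inset half a diameter from the nearest pair of seat edges (so the leg's bounding box is flush with the corner).

B is a box-shaped house frame (walls only): outside footprint 5850×3660 mm, wall height 2220 mm, wall thickness 111 mm. The two y-facing walls run the full x-width; the two x-facing walls fit between the inner faces of the y-facing walls.

The house frame is on the floor beside the stool on its +x side.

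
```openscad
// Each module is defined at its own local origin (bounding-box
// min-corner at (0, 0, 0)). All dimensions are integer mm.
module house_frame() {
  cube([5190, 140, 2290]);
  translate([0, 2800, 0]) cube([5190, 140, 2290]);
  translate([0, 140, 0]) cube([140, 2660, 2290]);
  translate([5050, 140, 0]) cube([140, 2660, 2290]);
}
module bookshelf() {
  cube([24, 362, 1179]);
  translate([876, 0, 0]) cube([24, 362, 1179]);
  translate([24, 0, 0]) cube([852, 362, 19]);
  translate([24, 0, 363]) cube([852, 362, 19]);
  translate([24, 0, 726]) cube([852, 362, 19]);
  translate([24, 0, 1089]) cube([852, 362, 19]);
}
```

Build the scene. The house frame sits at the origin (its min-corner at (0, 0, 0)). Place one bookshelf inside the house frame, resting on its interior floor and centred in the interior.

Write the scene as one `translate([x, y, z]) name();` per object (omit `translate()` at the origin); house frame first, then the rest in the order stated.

house_frame();
translate([2145, 1289, 0]) bookshelf();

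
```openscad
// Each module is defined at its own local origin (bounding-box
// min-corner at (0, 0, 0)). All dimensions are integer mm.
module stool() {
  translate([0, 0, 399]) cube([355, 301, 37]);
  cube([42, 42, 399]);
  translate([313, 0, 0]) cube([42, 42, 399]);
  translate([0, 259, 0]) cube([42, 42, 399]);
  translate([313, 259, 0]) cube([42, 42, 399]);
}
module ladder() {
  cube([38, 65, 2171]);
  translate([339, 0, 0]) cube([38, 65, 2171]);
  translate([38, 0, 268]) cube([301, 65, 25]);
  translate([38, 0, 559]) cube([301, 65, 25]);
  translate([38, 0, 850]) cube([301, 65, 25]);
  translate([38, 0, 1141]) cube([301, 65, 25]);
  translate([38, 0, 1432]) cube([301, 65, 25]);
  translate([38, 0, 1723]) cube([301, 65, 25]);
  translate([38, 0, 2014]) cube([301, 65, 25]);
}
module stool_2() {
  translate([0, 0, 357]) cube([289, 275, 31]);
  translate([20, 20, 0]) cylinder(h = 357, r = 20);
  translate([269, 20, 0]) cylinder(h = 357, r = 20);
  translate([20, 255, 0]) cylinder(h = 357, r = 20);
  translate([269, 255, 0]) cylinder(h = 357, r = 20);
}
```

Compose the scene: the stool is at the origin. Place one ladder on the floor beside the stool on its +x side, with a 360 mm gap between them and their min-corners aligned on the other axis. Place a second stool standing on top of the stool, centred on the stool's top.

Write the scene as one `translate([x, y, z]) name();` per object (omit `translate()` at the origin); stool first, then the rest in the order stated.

stool();
translate([715, 0, 0]) ladder();
translate([33, 13, 436]) stool_2();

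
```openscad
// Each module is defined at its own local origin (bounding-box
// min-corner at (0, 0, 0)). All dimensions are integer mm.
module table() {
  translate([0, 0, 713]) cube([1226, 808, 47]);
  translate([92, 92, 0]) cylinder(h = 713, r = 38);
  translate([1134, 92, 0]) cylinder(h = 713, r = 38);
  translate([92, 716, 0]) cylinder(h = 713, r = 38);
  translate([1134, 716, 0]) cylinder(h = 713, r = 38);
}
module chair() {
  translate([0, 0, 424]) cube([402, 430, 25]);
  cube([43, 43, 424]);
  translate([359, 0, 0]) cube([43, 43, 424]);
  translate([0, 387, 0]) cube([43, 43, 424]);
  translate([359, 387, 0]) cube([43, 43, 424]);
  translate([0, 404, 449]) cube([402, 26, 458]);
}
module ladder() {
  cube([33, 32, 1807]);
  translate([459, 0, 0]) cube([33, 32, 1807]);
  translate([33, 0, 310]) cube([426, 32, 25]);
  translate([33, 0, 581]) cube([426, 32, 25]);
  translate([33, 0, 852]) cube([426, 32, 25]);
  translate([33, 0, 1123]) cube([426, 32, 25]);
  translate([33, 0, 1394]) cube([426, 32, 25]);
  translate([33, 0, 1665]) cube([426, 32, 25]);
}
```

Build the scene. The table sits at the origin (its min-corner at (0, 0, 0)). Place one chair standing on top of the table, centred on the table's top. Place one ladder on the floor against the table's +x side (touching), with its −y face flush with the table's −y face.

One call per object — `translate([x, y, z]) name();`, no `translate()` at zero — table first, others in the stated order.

table();
translate([412, 189, 760]) chair();
translate([1226, 0, 0]) ladder();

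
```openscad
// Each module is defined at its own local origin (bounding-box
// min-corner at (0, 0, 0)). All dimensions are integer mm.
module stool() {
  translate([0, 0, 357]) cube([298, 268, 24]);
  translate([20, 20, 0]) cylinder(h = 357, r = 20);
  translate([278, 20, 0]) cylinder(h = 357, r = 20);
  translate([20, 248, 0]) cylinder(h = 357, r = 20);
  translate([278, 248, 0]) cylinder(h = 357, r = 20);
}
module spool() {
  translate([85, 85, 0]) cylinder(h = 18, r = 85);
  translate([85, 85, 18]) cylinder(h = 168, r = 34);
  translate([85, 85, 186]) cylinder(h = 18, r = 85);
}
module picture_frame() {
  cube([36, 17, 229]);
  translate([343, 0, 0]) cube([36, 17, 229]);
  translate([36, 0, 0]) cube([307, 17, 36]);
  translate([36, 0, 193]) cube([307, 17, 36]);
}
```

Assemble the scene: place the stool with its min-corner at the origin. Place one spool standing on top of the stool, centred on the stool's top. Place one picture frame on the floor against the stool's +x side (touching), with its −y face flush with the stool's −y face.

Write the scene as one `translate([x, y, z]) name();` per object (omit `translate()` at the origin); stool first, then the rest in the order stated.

stool();
translate([64, 49, 381]) spool();
translate([298, 0, 0]) picture_frame();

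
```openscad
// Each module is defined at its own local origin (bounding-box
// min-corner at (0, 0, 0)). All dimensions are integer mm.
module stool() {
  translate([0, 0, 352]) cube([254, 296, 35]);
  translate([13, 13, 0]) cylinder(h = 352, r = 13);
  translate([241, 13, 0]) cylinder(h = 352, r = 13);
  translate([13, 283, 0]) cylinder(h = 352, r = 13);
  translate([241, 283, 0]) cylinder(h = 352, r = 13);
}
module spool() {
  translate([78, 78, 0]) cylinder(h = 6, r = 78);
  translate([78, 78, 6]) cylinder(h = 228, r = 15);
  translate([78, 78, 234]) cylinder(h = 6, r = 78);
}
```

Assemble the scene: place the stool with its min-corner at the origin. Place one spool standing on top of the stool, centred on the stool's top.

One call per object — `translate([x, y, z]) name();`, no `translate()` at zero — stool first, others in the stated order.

stool();
translate([49, 70, 387]) spool();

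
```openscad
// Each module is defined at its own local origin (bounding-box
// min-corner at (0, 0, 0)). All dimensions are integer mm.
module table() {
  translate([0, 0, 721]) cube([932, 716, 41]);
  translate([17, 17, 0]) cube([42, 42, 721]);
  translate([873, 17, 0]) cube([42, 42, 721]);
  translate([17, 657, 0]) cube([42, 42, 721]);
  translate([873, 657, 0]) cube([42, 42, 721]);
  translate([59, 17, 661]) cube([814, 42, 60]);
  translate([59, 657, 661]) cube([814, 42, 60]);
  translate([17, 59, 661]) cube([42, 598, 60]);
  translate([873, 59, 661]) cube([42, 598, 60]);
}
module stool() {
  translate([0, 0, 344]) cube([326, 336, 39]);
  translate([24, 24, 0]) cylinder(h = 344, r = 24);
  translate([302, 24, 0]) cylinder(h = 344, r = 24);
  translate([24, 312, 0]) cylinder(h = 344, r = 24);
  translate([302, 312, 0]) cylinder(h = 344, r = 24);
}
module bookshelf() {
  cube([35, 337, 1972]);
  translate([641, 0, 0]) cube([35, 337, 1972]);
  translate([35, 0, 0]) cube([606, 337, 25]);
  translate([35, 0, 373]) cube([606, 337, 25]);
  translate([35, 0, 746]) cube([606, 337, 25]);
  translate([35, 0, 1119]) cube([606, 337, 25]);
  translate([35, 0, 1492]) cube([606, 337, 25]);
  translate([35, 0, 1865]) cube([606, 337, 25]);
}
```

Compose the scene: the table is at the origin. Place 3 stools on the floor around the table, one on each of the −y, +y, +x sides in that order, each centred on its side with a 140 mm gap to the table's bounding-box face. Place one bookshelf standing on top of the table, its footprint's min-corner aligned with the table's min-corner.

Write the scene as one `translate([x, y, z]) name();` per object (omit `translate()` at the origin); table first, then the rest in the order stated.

table();
translate([303, -476, 0]) stool();
translate([303, 856, 0]) stool();
translate([1072, 190, 0]) stool();
translate([0, 0, 762]) bookshelf();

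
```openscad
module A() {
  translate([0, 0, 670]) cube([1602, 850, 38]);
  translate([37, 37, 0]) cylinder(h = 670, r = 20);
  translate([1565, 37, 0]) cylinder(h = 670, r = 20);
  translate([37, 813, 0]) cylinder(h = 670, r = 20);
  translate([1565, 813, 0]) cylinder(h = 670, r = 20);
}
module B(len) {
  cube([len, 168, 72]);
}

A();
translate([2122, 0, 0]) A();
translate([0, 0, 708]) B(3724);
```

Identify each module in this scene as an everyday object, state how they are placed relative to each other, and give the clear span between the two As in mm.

A is a table. B is a beam. A beam spans the tops of two tables. The clear span between the two tables is 520 mm.

Second table starts at x = 2122; first ends at x = 1602; clear span = 2122 − 1602 = 520 mm.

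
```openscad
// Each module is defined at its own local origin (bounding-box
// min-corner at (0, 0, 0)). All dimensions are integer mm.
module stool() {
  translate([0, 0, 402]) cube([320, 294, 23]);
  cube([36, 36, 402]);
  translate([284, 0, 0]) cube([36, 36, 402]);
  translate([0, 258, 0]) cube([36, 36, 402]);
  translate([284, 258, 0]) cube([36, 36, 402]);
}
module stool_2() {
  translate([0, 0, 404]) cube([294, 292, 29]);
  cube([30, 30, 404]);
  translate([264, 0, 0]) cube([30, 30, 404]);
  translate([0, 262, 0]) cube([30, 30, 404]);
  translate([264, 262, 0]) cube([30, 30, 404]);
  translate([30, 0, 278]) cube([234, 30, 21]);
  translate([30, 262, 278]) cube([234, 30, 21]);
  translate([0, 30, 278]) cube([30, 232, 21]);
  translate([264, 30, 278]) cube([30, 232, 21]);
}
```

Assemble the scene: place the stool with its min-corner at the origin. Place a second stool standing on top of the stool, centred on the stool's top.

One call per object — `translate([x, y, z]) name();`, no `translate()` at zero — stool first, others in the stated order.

stool();
translate([13, 1, 425]) stool_2();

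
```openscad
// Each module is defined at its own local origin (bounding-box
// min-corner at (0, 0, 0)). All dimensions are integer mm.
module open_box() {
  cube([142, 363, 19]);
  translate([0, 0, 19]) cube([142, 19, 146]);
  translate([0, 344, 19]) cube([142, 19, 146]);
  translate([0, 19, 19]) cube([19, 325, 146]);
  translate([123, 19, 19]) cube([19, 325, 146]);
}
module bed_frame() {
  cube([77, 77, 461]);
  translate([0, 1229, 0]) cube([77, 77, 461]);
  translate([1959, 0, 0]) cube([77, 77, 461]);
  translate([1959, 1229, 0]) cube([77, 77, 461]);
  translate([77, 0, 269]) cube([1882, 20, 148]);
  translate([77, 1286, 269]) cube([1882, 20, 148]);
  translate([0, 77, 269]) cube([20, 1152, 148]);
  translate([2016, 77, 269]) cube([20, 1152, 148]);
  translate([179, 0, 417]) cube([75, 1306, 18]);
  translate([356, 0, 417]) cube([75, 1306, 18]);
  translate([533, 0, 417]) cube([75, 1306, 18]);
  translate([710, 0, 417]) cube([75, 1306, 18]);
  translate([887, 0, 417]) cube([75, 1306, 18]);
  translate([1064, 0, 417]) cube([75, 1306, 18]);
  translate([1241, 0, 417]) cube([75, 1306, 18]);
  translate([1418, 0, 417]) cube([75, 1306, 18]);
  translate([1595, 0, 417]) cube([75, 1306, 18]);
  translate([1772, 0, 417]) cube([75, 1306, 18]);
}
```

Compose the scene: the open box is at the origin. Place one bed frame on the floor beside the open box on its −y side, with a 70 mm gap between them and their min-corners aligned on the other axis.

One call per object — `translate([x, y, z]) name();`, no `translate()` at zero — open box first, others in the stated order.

open_box();
translate([0, -1376, 0]) bed_frame();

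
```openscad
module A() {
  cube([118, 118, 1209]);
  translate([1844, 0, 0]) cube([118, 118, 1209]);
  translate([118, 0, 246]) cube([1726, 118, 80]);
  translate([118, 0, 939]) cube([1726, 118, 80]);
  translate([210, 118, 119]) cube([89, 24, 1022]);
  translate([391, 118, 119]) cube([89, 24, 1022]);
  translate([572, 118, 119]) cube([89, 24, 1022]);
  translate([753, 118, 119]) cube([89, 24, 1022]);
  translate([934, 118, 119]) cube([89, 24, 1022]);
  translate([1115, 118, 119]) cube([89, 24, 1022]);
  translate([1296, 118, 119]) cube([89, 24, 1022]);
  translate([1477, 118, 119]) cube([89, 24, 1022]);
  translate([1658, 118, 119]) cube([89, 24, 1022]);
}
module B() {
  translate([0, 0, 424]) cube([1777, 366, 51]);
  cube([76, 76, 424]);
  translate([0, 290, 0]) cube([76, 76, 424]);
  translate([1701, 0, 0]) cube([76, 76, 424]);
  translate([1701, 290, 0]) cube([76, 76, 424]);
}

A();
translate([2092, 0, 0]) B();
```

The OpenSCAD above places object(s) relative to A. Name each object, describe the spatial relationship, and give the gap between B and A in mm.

The bench's nearest face is 130 mm from the fence section's +x face.

A is a fence section. B is a bench. The bench is on the floor beside the fence section on its +x side. The gap between the bench and the fence section is 130 mm.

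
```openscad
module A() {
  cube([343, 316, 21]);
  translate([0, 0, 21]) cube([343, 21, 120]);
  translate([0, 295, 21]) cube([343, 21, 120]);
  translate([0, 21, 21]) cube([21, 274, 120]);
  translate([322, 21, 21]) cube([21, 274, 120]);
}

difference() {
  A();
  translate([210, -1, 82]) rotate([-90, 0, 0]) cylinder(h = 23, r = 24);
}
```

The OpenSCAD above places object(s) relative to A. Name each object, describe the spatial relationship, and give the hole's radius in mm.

A is an open box. The open box has a circular hole through its front wall. The hole's radius is 24 mm.

The subtracted cylinder has r = 24 mm.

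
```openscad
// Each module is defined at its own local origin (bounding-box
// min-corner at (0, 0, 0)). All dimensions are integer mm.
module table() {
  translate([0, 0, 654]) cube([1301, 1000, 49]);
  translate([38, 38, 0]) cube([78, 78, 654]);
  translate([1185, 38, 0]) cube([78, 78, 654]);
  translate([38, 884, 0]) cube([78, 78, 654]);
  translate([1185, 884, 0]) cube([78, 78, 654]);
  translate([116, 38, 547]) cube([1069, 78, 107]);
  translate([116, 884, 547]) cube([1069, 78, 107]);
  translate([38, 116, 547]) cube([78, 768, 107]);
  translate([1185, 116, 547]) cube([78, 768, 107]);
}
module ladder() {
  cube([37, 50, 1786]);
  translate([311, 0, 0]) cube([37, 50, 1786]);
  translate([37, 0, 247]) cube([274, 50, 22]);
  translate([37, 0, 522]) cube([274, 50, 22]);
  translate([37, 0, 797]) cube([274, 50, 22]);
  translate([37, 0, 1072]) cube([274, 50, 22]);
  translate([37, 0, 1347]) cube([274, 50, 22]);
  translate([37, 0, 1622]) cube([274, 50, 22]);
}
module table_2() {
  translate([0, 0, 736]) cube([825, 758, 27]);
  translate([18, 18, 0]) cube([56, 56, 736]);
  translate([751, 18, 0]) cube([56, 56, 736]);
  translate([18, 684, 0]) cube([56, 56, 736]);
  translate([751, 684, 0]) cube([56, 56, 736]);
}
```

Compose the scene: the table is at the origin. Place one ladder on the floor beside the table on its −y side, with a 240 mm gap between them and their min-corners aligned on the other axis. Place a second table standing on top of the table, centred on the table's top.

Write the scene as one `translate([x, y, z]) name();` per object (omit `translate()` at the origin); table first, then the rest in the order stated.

table();
translate([0, -290, 0]) ladder();
translate([238, 121, 703]) table_2();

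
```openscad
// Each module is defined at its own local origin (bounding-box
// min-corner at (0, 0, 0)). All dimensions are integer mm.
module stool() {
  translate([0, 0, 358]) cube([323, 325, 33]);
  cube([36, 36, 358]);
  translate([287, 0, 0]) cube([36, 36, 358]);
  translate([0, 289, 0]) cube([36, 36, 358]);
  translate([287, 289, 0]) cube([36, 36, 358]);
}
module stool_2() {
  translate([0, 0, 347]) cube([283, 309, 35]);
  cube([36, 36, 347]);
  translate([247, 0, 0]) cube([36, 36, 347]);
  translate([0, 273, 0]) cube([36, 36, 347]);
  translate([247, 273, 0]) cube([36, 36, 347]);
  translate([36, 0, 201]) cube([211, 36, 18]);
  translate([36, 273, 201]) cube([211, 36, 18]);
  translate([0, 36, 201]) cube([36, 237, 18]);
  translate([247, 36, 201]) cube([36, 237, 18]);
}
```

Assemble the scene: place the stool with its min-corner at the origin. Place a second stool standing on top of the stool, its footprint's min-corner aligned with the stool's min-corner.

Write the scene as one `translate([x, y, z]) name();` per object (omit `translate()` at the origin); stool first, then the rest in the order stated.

stool();
translate([0, 0, 391]) stool_2();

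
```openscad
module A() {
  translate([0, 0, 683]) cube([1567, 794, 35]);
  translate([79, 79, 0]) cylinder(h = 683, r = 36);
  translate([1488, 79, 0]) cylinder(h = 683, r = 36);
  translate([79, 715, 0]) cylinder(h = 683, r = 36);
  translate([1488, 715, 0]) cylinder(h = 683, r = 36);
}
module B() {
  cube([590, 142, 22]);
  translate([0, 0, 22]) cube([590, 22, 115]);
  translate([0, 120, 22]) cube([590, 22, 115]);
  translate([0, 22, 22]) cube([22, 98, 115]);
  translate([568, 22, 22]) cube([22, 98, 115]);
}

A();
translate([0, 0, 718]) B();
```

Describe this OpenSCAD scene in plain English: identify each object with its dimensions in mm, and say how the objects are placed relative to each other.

A is a table with a 1567×794 mm rectangular top, 35 mm thick, top surface at z = 718 mm, supported by four round legs of 72 mm diameter, each leg's bounding box inset 43 mm from the nearest pair of top edges, running from the floor.

B is an open-topped rectangular box: outside dimensions 590×142×137 mm, with a uniform wall and base thickness of 22 mm. The base is a full 590×142 slab on the floor; four walls sit on top of the base. The front and back walls (the −y and +y sides) span the full width; the two side walls fit between them.

The open box is on top of the table.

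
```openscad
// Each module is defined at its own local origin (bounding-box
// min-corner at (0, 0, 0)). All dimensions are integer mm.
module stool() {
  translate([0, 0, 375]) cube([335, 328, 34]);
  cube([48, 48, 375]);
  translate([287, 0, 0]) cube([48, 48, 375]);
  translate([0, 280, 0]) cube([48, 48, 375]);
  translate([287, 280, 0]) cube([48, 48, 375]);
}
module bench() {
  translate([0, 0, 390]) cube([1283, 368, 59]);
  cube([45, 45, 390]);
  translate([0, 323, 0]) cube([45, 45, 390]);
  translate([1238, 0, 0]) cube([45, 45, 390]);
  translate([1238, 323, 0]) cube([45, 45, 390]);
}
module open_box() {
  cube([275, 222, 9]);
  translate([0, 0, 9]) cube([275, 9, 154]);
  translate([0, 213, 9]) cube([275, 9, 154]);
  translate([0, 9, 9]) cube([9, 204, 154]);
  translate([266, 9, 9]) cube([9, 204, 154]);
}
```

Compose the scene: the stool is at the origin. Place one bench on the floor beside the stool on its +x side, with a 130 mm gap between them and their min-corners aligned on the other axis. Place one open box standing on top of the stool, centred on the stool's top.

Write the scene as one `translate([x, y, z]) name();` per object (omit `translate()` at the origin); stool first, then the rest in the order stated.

stool();
translate([465, 0, 0]) bench();
translate([30, 53, 409]) open_box();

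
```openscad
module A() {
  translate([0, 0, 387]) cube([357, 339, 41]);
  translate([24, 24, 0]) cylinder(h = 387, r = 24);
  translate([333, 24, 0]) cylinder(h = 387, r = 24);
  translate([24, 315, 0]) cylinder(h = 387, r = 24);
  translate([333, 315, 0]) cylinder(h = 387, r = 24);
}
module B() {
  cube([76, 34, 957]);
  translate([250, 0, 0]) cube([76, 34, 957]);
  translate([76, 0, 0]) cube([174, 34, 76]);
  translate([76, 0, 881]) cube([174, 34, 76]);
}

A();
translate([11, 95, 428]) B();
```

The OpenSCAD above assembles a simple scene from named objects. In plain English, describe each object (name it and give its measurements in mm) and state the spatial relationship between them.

A is a simple wooden stool: a rectangular seat 357 mm (x) by 339 mm (y), 41 mm thick, top face at z = 428 mm, on four round legs, each 48 mm in diameter. The legs rest on z = 0, each leg's axis is inset half a diameter from the nearest pair of seat edges (so the leg's bounding box is flush with the corner).

B is a rectangular picture frame lying in the x–z plane (depth along y). The opening is 174 mm wide (x) by 805 mm tall (z), surrounded by a border 76 mm wide on all four sides. The frame is 34 mm deep and is made of two full-height vertical stiles with two horizontal rails fitted between them.

The picture frame is on top of the stool.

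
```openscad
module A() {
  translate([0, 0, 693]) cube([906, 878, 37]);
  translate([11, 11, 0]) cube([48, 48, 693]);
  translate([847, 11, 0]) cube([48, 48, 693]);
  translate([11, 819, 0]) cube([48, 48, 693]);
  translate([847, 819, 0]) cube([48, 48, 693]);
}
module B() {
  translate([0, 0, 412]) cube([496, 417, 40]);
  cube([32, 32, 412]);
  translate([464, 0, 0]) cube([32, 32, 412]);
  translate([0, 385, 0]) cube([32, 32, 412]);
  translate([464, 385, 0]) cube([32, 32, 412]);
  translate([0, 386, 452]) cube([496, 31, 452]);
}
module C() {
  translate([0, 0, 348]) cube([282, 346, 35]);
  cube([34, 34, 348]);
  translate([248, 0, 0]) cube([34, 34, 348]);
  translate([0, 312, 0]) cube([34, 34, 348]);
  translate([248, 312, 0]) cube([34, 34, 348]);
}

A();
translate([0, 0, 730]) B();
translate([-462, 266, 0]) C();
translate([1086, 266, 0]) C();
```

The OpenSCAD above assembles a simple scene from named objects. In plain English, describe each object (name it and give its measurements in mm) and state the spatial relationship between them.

A is a table: top 906 mm (x) × 878 mm (y), 37 mm thick, upper face at z = 730 mm, on four 48×48 mm square legs, each inset 11 mm from the nearest pair of top edges, running from z = 0 to the bottom of the top.

B is a chair. The seat is a 496×417×40 mm slab with its top at z = 452 mm, on four 32×32 mm corner legs (flush with the seat edges, standing on z = 0). A flat backrest 31 mm thick, 452 mm tall, spans the full seat width and rises from the seat top along its +y edge, rear face flush with the rear of the seat.

C is a four-legged stool. The seat is a 282×346×35 mm slab whose top surface is at z = 383 mm; four square legs, each 34×34 mm in cross-section, run from the floor (z = 0) to the underside of the seat, each flush with a corner of the seat.

The chair is on top of the table. Two stools sit around the table at the −x, +x sides.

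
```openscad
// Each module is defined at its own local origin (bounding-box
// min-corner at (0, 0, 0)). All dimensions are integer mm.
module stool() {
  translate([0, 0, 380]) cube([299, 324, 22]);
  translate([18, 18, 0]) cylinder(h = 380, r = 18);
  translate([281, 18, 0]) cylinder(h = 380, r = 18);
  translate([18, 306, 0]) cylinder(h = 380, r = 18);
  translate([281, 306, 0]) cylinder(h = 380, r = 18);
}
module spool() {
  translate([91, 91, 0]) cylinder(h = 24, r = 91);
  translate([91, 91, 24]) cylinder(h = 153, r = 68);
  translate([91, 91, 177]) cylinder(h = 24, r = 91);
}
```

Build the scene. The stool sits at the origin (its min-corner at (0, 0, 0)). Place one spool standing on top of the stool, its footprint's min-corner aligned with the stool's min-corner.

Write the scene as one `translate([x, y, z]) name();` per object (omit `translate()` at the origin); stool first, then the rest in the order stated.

stool();
translate([0, 0, 402]) spool();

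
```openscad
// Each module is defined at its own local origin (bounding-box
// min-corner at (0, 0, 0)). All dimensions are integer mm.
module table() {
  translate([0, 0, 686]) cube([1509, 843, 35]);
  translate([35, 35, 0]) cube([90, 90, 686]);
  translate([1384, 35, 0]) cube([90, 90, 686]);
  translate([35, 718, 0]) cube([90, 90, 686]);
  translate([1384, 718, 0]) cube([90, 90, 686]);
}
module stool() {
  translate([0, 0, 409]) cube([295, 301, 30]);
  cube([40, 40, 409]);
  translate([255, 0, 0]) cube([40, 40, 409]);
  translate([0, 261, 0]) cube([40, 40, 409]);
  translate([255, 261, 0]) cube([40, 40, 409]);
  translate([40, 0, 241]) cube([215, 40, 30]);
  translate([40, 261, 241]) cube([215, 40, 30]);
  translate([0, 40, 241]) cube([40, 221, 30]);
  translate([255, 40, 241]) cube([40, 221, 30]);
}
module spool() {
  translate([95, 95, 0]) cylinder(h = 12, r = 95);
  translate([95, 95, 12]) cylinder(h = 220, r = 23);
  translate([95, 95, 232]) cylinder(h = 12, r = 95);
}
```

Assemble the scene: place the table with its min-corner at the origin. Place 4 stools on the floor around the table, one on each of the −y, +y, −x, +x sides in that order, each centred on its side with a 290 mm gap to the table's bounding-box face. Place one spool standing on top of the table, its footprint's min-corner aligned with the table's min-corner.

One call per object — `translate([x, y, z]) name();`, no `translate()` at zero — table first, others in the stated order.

table();
translate([607, -591, 0]) stool();
translate([607, 1133, 0]) stool();
translate([-585, 271, 0]) stool();
translate([1799, 271, 0]) stool();
translate([0, 0, 721]) spool();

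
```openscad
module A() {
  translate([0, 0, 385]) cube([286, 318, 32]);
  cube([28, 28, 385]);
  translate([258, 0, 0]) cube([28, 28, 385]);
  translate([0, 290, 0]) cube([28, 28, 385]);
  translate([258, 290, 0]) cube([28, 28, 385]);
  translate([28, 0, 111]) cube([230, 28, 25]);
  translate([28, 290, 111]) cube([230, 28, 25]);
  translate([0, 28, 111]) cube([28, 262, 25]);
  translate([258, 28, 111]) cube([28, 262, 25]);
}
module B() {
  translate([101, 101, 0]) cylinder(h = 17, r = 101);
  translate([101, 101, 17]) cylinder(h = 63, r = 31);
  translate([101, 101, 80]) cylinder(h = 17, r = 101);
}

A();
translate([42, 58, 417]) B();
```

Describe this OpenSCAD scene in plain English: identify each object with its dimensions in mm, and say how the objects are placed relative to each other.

A is a four-legged stool. The seat is a 286×318×32 mm slab whose top surface is at z = 417 mm; four square legs, each 28×28 mm in cross-section, run from the floor (z = 0) to the underside of the seat, each flush with a corner of the seat. Four stretchers, 28 mm wide and 25 mm tall, connect adjacent legs with their undersides at z = 111 mm, each running between the inner faces of the legs it joins and aligned with the legs' outer faces on the other axis.

B is a spool: two coaxial disc flanges of radius 101 mm and thickness 17 mm, joined by a core cylinder of radius 31 mm and height 63 mm. The lower flange rests on z = 0 and the three cylinders share a vertical axis.

The spool is on top of the stool, centred.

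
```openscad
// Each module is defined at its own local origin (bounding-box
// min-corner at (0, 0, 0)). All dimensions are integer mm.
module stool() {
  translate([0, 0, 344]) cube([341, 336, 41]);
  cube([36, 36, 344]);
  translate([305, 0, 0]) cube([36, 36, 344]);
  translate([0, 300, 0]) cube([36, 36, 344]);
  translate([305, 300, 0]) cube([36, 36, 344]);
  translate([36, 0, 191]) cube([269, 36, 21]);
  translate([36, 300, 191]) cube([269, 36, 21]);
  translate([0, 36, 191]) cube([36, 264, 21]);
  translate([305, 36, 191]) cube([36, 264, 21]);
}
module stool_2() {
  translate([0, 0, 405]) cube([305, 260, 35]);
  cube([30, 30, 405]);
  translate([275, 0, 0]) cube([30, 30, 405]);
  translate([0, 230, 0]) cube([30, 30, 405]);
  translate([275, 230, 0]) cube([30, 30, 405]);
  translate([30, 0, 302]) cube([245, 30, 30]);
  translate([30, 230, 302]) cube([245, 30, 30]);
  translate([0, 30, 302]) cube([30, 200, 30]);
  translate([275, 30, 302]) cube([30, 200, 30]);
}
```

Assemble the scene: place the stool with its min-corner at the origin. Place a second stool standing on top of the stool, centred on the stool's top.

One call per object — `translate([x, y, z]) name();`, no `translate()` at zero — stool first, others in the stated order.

stool();
translate([18, 38, 385]) stool_2();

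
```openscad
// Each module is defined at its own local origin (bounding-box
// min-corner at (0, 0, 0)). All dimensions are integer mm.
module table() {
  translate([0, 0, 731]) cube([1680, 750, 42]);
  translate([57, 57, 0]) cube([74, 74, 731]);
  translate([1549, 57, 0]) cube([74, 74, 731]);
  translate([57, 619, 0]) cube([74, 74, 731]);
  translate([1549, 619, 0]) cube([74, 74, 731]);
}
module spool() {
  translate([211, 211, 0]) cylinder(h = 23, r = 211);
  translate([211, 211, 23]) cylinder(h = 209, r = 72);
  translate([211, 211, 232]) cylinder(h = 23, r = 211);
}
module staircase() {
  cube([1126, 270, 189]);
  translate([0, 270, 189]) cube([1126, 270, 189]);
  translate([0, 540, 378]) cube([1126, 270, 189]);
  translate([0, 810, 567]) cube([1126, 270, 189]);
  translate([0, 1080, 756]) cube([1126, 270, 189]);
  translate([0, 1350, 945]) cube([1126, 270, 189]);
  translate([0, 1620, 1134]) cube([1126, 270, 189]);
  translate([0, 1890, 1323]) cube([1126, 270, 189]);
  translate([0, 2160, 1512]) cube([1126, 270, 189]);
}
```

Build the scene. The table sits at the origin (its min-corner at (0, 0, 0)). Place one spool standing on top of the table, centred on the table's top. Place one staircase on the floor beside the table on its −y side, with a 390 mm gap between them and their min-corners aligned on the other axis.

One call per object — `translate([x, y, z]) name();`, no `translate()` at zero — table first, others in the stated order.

table();
translate([629, 164, 773]) spool();
translate([0, -2820, 0]) staircase();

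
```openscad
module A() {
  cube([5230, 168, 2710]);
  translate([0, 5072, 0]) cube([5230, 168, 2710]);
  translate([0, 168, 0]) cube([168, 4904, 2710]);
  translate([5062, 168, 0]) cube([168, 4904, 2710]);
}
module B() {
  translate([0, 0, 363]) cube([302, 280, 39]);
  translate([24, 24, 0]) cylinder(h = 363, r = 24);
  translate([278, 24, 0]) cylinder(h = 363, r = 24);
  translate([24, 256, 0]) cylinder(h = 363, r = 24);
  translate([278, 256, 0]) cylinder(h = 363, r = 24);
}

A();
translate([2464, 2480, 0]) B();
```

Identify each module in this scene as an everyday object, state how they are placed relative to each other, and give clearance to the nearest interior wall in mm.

Clearances: x = 2296, y = 2312; minimum 2296 mm.

A is a house frame. B is a stool. The stool sits inside the house frame, centred. The clearance to the nearest interior wall is 2296 mm.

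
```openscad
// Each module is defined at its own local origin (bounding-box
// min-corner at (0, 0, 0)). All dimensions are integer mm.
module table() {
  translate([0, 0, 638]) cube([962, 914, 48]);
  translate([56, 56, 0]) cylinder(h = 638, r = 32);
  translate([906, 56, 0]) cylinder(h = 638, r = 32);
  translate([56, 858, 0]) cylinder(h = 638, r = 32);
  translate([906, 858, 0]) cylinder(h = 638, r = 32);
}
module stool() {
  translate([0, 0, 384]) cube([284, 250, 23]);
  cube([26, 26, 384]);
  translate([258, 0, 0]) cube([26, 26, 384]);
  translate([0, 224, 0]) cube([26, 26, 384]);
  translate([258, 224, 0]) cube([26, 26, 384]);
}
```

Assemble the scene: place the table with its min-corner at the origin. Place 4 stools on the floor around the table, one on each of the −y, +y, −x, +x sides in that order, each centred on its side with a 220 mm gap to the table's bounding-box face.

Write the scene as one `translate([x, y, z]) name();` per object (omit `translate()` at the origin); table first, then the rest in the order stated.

table();
translate([339, -470, 0]) stool();
translate([339, 1134, 0]) stool();
translate([-504, 332, 0]) stool();
translate([1182, 332, 0]) stool();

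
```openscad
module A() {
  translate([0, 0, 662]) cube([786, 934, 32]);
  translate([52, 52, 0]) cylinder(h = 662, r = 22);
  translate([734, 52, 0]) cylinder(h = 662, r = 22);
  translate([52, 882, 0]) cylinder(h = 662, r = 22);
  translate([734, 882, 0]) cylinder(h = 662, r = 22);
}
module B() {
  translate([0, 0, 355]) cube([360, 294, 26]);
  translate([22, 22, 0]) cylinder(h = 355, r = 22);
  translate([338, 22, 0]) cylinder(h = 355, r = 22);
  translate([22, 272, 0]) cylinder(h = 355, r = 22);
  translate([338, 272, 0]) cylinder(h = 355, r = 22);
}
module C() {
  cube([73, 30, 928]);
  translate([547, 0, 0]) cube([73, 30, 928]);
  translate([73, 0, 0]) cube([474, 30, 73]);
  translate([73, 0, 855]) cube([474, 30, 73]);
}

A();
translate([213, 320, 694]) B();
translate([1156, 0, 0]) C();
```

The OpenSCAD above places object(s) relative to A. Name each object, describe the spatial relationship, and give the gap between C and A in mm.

A is a table. B is a stool. C is a picture frame. The stool is on top of the table, centred. The picture frame is on the floor beside the table on its +x side. The gap between the picture frame and the table is 370 mm.

The picture frame's nearest face is 370 mm from the table's +x face.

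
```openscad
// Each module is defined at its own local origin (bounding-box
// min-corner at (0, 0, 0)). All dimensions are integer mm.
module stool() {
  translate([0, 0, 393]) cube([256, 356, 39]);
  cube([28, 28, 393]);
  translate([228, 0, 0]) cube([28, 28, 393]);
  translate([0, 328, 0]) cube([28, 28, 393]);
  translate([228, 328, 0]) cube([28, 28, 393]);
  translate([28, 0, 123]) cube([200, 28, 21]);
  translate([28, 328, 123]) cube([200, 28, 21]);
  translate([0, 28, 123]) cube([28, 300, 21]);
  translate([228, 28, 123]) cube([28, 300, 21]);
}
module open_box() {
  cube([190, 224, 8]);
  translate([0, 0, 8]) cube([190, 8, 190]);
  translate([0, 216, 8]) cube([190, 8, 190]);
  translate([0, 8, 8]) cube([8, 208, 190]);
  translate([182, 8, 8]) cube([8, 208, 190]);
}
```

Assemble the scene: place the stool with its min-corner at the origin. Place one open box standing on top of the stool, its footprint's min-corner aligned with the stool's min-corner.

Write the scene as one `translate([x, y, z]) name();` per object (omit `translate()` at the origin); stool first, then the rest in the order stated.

stool();
translate([0, 0, 432]) open_box();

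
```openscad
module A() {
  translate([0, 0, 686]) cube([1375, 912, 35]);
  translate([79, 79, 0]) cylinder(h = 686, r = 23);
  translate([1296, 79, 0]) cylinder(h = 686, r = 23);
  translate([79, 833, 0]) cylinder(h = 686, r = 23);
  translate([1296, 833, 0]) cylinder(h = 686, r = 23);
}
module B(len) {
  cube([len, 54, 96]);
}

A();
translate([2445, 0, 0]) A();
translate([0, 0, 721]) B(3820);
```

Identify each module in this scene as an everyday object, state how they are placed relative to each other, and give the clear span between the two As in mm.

Second table starts at x = 2445; first ends at x = 1375; clear span = 2445 − 1375 = 1070 mm.

A is a table. B is a beam. A beam spans the tops of two tables. The clear span between the two tables is 1070 mm.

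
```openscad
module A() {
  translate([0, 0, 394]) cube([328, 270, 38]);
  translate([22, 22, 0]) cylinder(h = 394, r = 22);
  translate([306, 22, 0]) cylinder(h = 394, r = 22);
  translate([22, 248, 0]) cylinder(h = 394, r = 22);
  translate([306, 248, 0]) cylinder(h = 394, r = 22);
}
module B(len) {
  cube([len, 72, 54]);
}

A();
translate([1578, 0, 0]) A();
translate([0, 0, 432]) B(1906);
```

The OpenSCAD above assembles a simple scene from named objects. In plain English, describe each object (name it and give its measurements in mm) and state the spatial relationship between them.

A is a simple wooden stool: a rectangular seat 328 mm (x) by 270 mm (y), 38 mm thick, top face at z = 432 mm, on four round legs, each 44 mm in diameter. The legs rest on z = 0, each leg's axis is inset half a diameter from the nearest pair of seat edges (so the leg's bounding box is flush with the corner).

B is a rectangular beam 1906 mm long (x), 72 mm deep (y), 54 mm thick (z).

The beam spans the tops of two stools placed 1250 mm apart, resting at z = 432 mm.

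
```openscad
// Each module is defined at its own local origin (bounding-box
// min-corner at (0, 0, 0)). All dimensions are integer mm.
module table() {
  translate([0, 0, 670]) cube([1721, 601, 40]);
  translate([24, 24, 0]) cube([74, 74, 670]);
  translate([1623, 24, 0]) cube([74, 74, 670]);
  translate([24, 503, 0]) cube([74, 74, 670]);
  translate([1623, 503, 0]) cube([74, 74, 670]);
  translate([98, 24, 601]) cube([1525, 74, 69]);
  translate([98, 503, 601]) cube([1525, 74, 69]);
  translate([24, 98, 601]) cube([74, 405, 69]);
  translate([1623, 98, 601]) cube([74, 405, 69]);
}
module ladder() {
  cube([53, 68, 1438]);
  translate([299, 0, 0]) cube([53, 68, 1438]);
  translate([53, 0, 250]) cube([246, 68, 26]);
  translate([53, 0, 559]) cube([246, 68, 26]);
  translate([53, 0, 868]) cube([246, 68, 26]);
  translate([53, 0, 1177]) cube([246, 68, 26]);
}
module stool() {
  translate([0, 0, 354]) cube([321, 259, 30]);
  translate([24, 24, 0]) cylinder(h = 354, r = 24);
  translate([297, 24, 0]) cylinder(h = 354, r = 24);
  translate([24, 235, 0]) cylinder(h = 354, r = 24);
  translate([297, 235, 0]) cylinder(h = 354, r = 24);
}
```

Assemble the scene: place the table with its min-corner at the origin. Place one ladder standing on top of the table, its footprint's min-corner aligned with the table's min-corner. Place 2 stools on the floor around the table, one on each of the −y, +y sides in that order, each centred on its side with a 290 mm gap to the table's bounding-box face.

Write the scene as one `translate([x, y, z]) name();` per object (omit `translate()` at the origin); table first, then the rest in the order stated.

table();
translate([0, 0, 710]) ladder();
translate([700, -549, 0]) stool();
translate([700, 891, 0]) stool();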